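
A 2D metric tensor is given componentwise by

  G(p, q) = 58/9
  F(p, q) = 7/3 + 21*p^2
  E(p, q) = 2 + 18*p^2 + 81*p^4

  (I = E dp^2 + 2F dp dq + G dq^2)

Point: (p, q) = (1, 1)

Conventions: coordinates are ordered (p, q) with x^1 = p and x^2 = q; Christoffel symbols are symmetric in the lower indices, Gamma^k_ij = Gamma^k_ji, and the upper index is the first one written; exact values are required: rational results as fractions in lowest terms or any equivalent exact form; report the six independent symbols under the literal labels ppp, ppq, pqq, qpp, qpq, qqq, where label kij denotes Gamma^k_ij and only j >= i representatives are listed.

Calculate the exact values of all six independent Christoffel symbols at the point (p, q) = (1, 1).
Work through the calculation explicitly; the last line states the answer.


E = 101, F = 70/3, G = 58/9 at the point
E_p = 360, E_q = 0, F_p = 42, F_q = 0, G_p = 0, G_q = 0
EG - F^2 = 958/9;  g^inv = (9/958) * [[58/9, -70/3], [-70/3, 101]]
first-kind symbols [ij,l] = (1/2)(d_i g_jl + d_j g_il - d_l g_ij): [pp,p] = E_p/2 = 180, [pp,q] = F_p - E_q/2 = 42, [pq,p] = E_q/2 = 0, [pq,q] = G_p/2 = 0, [qq,p] = F_q - G_p/2 = 0, [qq,q] = G_q/2 = 0
Gamma^p_ij = (G*[ij,p] - F*[ij,q])/(EG - F^2), Gamma^q_ij = (E*[ij,q] - F*[ij,p])/(EG - F^2)

Answer: Gamma_ppp = 810/479, Gamma_ppq = 0, Gamma_pqq = 0, Gamma_qpp = 189/479, Gamma_qpq = 0, Gamma_qqq = 0


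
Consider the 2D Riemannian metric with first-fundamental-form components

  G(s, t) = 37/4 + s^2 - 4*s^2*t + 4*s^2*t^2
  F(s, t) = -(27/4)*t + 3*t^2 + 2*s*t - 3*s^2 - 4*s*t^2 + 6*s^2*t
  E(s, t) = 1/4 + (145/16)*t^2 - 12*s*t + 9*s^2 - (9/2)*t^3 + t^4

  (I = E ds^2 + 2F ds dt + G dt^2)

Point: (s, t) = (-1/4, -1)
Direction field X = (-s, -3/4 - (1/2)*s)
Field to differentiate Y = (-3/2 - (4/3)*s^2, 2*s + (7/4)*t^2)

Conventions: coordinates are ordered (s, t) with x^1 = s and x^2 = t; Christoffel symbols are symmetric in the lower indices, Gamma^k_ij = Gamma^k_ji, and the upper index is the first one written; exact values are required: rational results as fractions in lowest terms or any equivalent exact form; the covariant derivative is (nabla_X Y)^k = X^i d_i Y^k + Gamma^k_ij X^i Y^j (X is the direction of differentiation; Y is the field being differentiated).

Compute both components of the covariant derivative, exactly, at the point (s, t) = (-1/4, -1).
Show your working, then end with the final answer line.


E = 99/8, F = 171/16, G = 157/16 at the point
E_s = 15/2, E_t = -261/8, F_s = -3/2, F_t = -119/8, G_s = -9/2, G_t = -3/4
EG - F^2 = 1845/256;  g^inv = (256/1845) * [[157/16, -171/16], [-171/16, 99/8]]
first-kind symbols [ij,l] = (1/2)(d_i g_jl + d_j g_il - d_l g_ij): [ss,s] = E_s/2 = 15/4, [ss,t] = F_s - E_t/2 = 237/16, [st,s] = E_t/2 = -261/16, [st,t] = G_s/2 = -9/4, [tt,s] = F_t - G_s/2 = -101/8, [tt,t] = G_t/2 = -3/8
Gamma^s_ij = (G*[ij,s] - F*[ij,t])/(EG - F^2), Gamma^t_ij = (E*[ij,t] - F*[ij,s])/(EG - F^2)
Gamma_sss = -10369/615, Gamma_sst = -3869/205, Gamma_stt = -30688/1845, Gamma_tss = 4074/205, Gamma_tst = 4167/205, Gamma_ttt = 3706/205
X = (1/4, -5/8), Y = (-19/12, 5/4) at the point

Answer: (nabla_X Y)^s = -93271/19680, (nabla_X Y)^t = 47001/6560


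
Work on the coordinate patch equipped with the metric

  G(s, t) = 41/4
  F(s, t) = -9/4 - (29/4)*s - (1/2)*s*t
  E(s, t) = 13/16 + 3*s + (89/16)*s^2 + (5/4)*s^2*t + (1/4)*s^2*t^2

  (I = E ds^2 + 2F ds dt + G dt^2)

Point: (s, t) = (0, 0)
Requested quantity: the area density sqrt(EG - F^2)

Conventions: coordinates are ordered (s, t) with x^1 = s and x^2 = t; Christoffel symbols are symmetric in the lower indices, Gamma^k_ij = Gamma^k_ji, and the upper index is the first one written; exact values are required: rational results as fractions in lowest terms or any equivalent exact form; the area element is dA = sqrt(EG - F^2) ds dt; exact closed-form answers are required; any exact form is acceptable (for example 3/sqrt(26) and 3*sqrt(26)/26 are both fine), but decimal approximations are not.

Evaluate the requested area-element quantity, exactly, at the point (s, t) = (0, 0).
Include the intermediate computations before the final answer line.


E = 13/16, F = -9/4, G = 41/4; EG - F^2 = 209/64

Answer: sqrt(EG - F^2) = sqrt(209)/8


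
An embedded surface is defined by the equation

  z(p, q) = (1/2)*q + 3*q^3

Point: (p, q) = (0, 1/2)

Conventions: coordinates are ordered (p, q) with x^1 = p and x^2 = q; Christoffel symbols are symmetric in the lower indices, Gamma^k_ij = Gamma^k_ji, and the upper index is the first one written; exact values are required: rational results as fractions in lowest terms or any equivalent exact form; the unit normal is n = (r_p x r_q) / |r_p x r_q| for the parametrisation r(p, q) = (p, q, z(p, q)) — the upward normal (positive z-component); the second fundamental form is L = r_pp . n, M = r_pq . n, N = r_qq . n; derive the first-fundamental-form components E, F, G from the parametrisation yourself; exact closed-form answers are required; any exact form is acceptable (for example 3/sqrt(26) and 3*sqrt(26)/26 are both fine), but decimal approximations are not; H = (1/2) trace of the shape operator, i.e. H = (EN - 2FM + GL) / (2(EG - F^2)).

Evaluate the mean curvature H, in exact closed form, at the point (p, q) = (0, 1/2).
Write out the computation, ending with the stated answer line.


z_p = 0, z_q = 11/4, z_pp = 0, z_pq = 0, z_qq = 9
E = 1, F = 0, G = 137/16; answer radicand W^2 = 137/16
unnormalised second-form numerators: l = 0, m = 0, n = 9; L = l/sqrt(137/16), and similarly M = m/sqrt(W^2), N = n/sqrt(W^2)
H = (E*n - 2*F*m + G*l) / (2*(EG - F^2)*sqrt(W^2)); E*n - 2*F*m + G*l = 9, EG - F^2 = 137/16, so H = (72/137)/sqrt(137/16)

Answer: H = 288*sqrt(137)/18769


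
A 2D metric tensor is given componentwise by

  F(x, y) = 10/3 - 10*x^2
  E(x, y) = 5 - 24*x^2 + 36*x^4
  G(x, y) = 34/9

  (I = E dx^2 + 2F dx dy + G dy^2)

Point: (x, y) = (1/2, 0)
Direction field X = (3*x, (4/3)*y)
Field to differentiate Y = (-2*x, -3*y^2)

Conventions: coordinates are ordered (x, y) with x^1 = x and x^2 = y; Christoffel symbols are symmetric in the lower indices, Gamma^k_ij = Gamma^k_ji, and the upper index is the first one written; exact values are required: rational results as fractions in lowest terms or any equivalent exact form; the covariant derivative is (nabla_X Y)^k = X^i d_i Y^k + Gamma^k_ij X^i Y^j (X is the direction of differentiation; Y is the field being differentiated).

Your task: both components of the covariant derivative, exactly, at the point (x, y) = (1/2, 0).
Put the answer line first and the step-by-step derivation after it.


Answer: (nabla_X Y)^x = -273/145, (nabla_X Y)^y = 108/29

E = 5/4, F = 5/6, G = 34/9 at the point
E_x = -6, E_y = 0, F_x = -10, F_y = 0, G_x = 0, G_y = 0
EG - F^2 = 145/36;  g^inv = (36/145) * [[34/9, -5/6], [-5/6, 5/4]]
first-kind symbols [ij,l] = (1/2)(d_i g_jl + d_j g_il - d_l g_ij): [xx,x] = E_x/2 = -3, [xx,y] = F_x - E_y/2 = -10, [xy,x] = E_y/2 = 0, [xy,y] = G_x/2 = 0, [yy,x] = F_y - G_x/2 = 0, [yy,y] = G_y/2 = 0
Gamma^x_ij = (G*[ij,x] - F*[ij,y])/(EG - F^2), Gamma^y_ij = (E*[ij,y] - F*[ij,x])/(EG - F^2)
Gamma_xxx = -108/145, Gamma_xxy = 0, Gamma_xyy = 0, Gamma_yxx = -72/29, Gamma_yxy = 0, Gamma_yyy = 0
X = (3/2, 0), Y = (-1, 0) at the point


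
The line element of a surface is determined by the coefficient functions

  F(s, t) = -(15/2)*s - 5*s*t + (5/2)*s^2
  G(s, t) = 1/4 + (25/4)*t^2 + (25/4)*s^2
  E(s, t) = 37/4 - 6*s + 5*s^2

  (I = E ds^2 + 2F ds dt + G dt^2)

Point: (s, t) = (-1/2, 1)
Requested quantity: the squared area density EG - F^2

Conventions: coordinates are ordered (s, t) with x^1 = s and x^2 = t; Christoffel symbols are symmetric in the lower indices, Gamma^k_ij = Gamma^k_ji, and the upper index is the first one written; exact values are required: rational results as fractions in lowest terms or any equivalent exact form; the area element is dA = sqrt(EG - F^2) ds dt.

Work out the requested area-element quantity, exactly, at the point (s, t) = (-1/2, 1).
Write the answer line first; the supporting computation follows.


Answer: EG - F^2 = 3941/64

E = 27/2, F = 55/8, G = 129/16; EG - F^2 = 3941/64


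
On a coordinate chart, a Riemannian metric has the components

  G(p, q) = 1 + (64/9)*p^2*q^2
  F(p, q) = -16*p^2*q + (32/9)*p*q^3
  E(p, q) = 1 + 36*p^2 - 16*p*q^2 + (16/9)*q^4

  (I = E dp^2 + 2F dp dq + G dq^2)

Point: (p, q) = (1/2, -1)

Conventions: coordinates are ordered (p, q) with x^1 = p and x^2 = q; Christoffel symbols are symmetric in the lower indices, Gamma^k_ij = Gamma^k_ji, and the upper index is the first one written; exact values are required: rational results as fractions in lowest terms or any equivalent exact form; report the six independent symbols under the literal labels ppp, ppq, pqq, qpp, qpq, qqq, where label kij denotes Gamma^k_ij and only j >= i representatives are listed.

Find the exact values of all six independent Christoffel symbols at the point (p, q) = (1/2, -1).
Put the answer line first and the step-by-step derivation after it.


Answer: Gamma_ppp = 9/5, Gamma_ppq = 4/5, Gamma_pqq = -2/5, Gamma_qpp = 36/25, Gamma_qpq = 16/25, Gamma_qqq = -8/25

E = 34/9, F = 20/9, G = 25/9 at the point
E_p = 20, E_q = 80/9, F_p = 112/9, F_q = 4/3, G_p = 64/9, G_q = -32/9
EG - F^2 = 50/9;  g^inv = (9/50) * [[25/9, -20/9], [-20/9, 34/9]]
first-kind symbols [ij,l] = (1/2)(d_i g_jl + d_j g_il - d_l g_ij): [pp,p] = E_p/2 = 10, [pp,q] = F_p - E_q/2 = 8, [pq,p] = E_q/2 = 40/9, [pq,q] = G_p/2 = 32/9, [qq,p] = F_q - G_p/2 = -20/9, [qq,q] = G_q/2 = -16/9
Gamma^p_ij = (G*[ij,p] - F*[ij,q])/(EG - F^2), Gamma^q_ij = (E*[ij,q] - F*[ij,p])/(EG - F^2)


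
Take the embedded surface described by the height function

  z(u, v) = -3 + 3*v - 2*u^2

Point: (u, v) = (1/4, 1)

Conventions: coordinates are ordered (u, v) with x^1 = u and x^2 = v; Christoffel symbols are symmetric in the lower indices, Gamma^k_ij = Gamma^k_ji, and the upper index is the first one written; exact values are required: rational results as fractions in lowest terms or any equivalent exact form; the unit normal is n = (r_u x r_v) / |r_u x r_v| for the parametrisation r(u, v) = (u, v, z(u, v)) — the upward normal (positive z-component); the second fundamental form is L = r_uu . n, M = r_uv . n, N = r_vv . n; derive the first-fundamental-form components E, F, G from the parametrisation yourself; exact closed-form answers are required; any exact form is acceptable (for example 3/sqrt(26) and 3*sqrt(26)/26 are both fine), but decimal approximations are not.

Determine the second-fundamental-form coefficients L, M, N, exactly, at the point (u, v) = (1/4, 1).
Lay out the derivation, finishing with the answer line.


z_u = -1, z_v = 3, z_uu = -4, z_uv = 0, z_vv = 0
E = 2, F = -3, G = 10; answer radicand W^2 = 11
unnormalised second-form numerators: l = -4, m = 0, n = 0; L = l/sqrt(11), and similarly M = m/sqrt(W^2), N = n/sqrt(W^2)

Answer: L = -4*sqrt(11)/11, M = 0, N = 0


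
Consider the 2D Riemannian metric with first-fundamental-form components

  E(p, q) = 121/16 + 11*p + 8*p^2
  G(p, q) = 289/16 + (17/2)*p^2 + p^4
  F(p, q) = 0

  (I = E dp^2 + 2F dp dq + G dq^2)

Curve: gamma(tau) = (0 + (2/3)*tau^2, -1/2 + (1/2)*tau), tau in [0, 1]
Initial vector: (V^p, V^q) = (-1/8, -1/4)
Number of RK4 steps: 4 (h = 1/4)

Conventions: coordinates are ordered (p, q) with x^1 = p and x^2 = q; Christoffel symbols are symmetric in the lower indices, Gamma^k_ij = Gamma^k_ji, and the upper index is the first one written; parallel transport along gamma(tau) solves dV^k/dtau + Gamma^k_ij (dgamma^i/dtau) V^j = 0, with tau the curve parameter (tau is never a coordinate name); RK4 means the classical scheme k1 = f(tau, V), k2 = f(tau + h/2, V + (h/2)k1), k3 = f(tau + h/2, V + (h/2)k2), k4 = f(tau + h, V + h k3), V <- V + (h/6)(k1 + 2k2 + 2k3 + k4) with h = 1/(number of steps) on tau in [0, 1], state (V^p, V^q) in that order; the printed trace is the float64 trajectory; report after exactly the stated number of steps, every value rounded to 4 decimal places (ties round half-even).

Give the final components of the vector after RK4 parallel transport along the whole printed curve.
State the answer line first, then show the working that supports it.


Answer: V^p = -0.0951, V^q = -0.2214

gamma'(tau) = ((4/3)*tau, 1/2); f(tau, V)^k = -Gamma^k_ij(gamma(tau)) gamma'^i(tau) V^j; h = 1/4; intermediate values shown to 6 dp
curve data and Christoffel symbols at the stage parameters:
  tau = 0.000000: gamma = (0.000000, -0.500000), gamma' = (0.000000, 0.500000); Gamma_ppp = 0.727273, Gamma_ppq = 0.000000, Gamma_pqq = 0.000000, Gamma_qpp = 0.000000, Gamma_qpq = 0.000000, Gamma_qqq = 0.000000
  tau = 0.125000: gamma = (0.010417, -0.437500), gamma' = (0.166667, 0.500000); Gamma_ppp = 0.727191, Gamma_ppq = 0.000000, Gamma_pqq = -0.011532, Gamma_qpp = 0.000000, Gamma_qpq = 0.004902, Gamma_qqq = 0.000000
  tau = 0.250000: gamma = (0.041667, -0.375000), gamma' = (0.333333, 0.500000); Gamma_ppp = 0.726016, Gamma_ppq = 0.000000, Gamma_pqq = -0.044098, Gamma_qpp = 0.000000, Gamma_qpq = 0.019600, Gamma_qqq = 0.000000
  tau = 0.375000: gamma = (0.093750, -0.312500), gamma' = (0.500000, 0.500000); Gamma_ppp = 0.721371, Gamma_ppq = 0.000000, Gamma_pqq = -0.092165, Gamma_qpp = 0.000000, Gamma_qpq = 0.044027, Gamma_qqq = 0.000000
  tau = 0.500000: gamma = (0.166667, -0.250000), gamma' = (0.666667, 0.500000); Gamma_ppp = 0.710469, Gamma_ppq = 0.000000, Gamma_pqq = -0.148255, Gamma_qpp = 0.000000, Gamma_qpq = 0.077922, Gamma_qqq = 0.000000
  tau = 0.625000: gamma = (0.260417, -0.187500), gamma' = (0.833333, 0.500000); Gamma_ppp = 0.691303, Gamma_ppq = 0.000000, Gamma_pqq = -0.205008, Gamma_qpp = 0.000000, Gamma_qpq = 0.120624, Gamma_qqq = 0.000000
  tau = 0.750000: gamma = (0.375000, -0.125000), gamma' = (1.000000, 0.500000); Gamma_ppp = 0.663415, Gamma_ppq = 0.000000, Gamma_pqq = -0.257012, Gamma_qpp = 0.000000, Gamma_qpq = 0.170819, Gamma_qqq = 0.000000
  tau = 0.875000: gamma = (0.510417, -0.062500), gamma' = (1.166667, 0.500000); Gamma_ppp = 0.627951, Gamma_ppq = 0.000000, Gamma_pqq = -0.301711, Gamma_qpp = 0.000000, Gamma_qpq = 0.226322, Gamma_qqq = 0.000000
  tau = 1.000000: gamma = (0.666667, 0.000000), gamma' = (1.333333, 0.500000); Gamma_ppp = 0.587128, Gamma_ppq = 0.000000, Gamma_pqq = -0.339230, Gamma_qpp = 0.000000, Gamma_qpq = 0.284024, Gamma_qqq = 0.000000
step 0: V^p = -0.1250, V^q = -0.2500
step 1: k1 = (0.000000, 0.000000), k2 = (0.013708, 0.000511), k3 = (0.013501, 0.000506), k4 = (0.023924, 0.002824); V <- V + (h/6)(k1 + 2k2 + 2k3 + k4): V^p = -0.1217, V^q = -0.2498
step 2: k1 = (0.023953, 0.002825), k2 = (0.031333, 0.008105), k3 = (0.031031, 0.008070), k4 = (0.035618, 0.017312); V <- V + (h/6)(k1 + 2k2 + 2k3 + k4): V^p = -0.1141, V^q = -0.2476
step 3: k1 = (0.035668, 0.017307), k2 = (0.037979, 0.031282), k3 = (0.037991, 0.031089), k4 = (0.038545, 0.049899); V <- V + (h/6)(k1 + 2k2 + 2k3 + k4): V^p = -0.1046, V^q = -0.2396
step 4: k1 = (0.038624, 0.049867), k2 = (0.037912, 0.072916), k3 = (0.038412, 0.072166), k4 = (0.036812, 0.097404); V <- V + (h/6)(k1 + 2k2 + 2k3 + k4): V^p = -0.0951, V^q = -0.2214


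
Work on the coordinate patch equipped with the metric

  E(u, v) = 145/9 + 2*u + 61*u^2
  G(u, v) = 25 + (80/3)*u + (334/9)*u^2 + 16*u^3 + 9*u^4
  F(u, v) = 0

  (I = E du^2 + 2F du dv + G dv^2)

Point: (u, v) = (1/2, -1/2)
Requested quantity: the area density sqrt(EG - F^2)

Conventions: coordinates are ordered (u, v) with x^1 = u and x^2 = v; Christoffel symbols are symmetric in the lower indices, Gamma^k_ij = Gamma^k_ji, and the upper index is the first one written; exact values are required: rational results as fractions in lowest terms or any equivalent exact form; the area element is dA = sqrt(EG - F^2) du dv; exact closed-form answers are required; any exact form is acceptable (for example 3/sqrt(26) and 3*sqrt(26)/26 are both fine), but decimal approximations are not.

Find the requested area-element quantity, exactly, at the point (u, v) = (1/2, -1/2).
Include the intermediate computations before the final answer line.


E = 1165/36, F = 0, G = 7225/144; EG - F^2 = 8417125/5184

Answer: sqrt(EG - F^2) = 85*sqrt(1165)/72


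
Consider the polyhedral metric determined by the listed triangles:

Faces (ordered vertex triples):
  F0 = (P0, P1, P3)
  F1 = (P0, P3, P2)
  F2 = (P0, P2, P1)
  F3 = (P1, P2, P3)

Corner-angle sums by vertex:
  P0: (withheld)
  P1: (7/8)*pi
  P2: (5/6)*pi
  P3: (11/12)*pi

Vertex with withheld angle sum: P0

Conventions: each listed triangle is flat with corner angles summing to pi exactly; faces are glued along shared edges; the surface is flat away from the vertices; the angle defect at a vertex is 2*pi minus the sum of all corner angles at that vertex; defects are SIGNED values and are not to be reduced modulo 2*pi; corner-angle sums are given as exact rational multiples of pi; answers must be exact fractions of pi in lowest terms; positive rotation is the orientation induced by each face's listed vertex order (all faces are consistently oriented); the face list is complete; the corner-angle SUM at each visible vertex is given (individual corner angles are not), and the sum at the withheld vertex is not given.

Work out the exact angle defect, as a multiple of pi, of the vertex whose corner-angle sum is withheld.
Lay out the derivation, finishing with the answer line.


V = 4, E = 6, F = 4; chi = V - E + F = 2
Gauss-Bonnet: total defect = 2*pi*chi = 4*pi; visible defects sum to (27/8)*pi

Answer: defect(P0) = (5/8)*pi


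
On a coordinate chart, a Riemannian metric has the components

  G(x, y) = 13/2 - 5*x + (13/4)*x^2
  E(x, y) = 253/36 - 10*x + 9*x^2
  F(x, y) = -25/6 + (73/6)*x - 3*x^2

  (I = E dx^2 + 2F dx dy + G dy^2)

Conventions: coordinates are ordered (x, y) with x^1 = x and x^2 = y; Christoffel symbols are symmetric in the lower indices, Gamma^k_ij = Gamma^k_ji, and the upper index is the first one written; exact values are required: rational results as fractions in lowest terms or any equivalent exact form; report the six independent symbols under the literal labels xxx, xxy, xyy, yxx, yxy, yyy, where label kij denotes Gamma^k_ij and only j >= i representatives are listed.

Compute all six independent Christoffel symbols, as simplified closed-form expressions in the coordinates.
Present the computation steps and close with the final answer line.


E = 253/36 - 10*x + 9*x^2; F = -25/6 + (73/6)*x - 3*x^2; G = 13/2 - 5*x + (13/4)*x^2
Gamma^k_ij = (1/2) g^{kl} (d_i g_jl + d_j g_il - d_l g_ij), with g^inv = (1/(EG-F^2)) [[G, -F], [-F, E]]
first partials: E_x = -10 + 18*x, E_y = 0, F_x = 73/6 - 6*x, F_y = 0, G_x = -5 + (13/2)*x, G_y = 0
D = EG - F^2 = 2039/72 + (5/4)*x - (667/16)*x^2 - (9/2)*x^3 + (81/4)*x^4
expanded: Gamma^x_xx = (G E_x - 2F F_x + F E_y)/(2D), Gamma^x_xy = (G E_y - F G_x)/(2D), Gamma^x_yy = (2G F_y - G G_x - F G_y)/(2D), Gamma^y_xx = (2E F_x - E E_y - F E_x)/(2D), Gamma^y_xy = (E G_x - F E_y)/(2D), Gamma^y_yy = (E G_y - 2F F_y + F G_x)/(2D); substitute and cancel common factors

Answer: Gamma_xxx = (1620*x^3 + 6948*x^2 - 12892*x + 2620)/(2916*x^4 - 648*x^3 - 6003*x^2 + 180*x + 4078), Gamma_xxy = (1404*x^3 - 6774*x^2 + 6330*x - 1500)/(2916*x^4 - 648*x^3 - 6003*x^2 + 180*x + 4078), Gamma_xyy = (-1521*x^3 + 3510*x^2 - 4842*x + 2340)/(2916*x^4 - 648*x^3 - 6003*x^2 + 180*x + 4078), Gamma_yxx = (-11664*x^3 + 19440*x^2 - 28296*x + 27938)/(8748*x^4 - 1944*x^3 - 18009*x^2 + 540*x + 12234), Gamma_yxy = (4212*x^3 - 7920*x^2 + 6889*x - 2530)/(2916*x^4 - 648*x^3 - 6003*x^2 + 180*x + 4078), Gamma_yyy = (-1404*x^3 + 6774*x^2 - 6330*x + 1500)/(2916*x^4 - 648*x^3 - 6003*x^2 + 180*x + 4078)


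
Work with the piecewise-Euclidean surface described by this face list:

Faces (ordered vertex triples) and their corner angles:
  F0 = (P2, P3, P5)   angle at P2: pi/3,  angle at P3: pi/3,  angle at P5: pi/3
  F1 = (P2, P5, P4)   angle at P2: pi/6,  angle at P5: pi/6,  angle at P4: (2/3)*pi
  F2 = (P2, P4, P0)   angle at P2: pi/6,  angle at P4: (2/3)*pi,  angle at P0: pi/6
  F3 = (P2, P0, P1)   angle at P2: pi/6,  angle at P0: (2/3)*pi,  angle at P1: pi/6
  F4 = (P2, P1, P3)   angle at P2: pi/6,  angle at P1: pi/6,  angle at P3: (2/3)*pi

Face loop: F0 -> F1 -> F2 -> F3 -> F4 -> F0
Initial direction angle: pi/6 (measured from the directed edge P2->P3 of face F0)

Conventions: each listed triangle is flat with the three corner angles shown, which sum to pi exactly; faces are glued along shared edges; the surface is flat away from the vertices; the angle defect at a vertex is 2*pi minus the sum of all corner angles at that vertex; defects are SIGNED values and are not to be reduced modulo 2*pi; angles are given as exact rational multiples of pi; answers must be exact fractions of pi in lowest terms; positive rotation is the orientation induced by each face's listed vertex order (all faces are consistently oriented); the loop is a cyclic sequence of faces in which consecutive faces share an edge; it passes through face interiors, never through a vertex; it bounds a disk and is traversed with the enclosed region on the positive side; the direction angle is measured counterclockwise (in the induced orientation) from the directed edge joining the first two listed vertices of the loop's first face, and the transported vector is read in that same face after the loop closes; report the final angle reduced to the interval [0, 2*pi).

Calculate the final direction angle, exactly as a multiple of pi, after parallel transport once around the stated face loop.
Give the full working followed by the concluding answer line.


enclosed vertex P2: corner angles sum to pi, defect = 2*pi - pi = pi
transport around the loop rotates by the sum of enclosed defects; add to the initial angle mod 2*pi
final angle = pi/6 + pi = (7/6)*pi (mod 2*pi)

Answer: final direction angle = (7/6)*pi


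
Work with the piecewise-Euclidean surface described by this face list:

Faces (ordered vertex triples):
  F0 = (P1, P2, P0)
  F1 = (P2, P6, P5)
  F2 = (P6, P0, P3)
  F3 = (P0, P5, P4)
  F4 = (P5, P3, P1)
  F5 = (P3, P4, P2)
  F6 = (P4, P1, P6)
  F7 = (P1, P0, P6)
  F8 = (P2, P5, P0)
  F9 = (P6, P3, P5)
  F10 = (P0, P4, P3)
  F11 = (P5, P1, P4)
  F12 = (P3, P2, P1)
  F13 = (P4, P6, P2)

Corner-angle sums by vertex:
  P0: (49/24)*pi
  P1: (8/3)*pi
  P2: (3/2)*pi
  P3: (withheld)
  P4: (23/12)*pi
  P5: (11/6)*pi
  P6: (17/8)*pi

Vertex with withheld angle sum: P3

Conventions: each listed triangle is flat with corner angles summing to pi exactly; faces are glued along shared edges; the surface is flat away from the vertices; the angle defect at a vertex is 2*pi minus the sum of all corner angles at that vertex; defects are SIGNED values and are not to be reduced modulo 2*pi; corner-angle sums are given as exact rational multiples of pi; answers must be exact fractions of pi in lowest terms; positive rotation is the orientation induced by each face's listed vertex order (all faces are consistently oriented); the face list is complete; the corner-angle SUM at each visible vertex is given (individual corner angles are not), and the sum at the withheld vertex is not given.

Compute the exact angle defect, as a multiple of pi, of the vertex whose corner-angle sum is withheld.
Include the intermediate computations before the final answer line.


V = 7, E = 21, F = 14; chi = V - E + F = 0
Gauss-Bonnet: total defect = 2*pi*chi = 0; visible defects sum to -pi/12

Answer: defect(P3) = pi/12


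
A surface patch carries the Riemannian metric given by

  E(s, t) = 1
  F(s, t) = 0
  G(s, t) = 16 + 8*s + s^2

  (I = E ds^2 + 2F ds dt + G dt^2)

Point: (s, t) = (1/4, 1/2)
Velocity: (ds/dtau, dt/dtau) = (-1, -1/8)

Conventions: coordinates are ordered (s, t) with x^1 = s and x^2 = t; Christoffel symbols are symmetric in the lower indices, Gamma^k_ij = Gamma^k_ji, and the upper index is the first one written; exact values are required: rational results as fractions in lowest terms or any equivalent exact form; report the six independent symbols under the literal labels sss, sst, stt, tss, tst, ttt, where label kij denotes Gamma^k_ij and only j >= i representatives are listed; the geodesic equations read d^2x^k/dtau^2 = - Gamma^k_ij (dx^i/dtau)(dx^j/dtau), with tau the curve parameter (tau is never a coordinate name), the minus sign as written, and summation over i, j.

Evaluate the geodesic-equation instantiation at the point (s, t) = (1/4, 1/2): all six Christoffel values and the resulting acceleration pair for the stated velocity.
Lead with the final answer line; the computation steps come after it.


Answer: Gamma_sss = 0, Gamma_sst = 0, Gamma_stt = -17/4, Gamma_tss = 0, Gamma_tst = 4/17, Gamma_ttt = 0; accelerations (d^2s/dtau^2, d^2t/dtau^2) = (17/256, -1/17)

E = 1, F = 0, G = 289/16 at the point
E_s = 0, E_t = 0, F_s = 0, F_t = 0, G_s = 17/2, G_t = 0
EG - F^2 = 289/16;  g^inv = (16/289) * [[289/16, 0], [0, 1]]
first-kind symbols [ij,l] = (1/2)(d_i g_jl + d_j g_il - d_l g_ij): [ss,s] = E_s/2 = 0, [ss,t] = F_s - E_t/2 = 0, [st,s] = E_t/2 = 0, [st,t] = G_s/2 = 17/4, [tt,s] = F_t - G_s/2 = -17/4, [tt,t] = G_t/2 = 0
Gamma^s_ij = (G*[ij,s] - F*[ij,t])/(EG - F^2), Gamma^t_ij = (E*[ij,t] - F*[ij,s])/(EG - F^2)
Gamma_sss = 0, Gamma_sst = 0, Gamma_stt = -17/4, Gamma_tss = 0, Gamma_tst = 4/17, Gamma_ttt = 0
d^2s/dtau^2 = -(Gamma_sss*(-1)^2 + 2*Gamma_sst*(-1)*(-1/8) + Gamma_stt*(-1/8)^2) = 17/256
d^2t/dtau^2 = -(Gamma_tss*(-1)^2 + 2*Gamma_tst*(-1)*(-1/8) + Gamma_ttt*(-1/8)^2) = -1/17


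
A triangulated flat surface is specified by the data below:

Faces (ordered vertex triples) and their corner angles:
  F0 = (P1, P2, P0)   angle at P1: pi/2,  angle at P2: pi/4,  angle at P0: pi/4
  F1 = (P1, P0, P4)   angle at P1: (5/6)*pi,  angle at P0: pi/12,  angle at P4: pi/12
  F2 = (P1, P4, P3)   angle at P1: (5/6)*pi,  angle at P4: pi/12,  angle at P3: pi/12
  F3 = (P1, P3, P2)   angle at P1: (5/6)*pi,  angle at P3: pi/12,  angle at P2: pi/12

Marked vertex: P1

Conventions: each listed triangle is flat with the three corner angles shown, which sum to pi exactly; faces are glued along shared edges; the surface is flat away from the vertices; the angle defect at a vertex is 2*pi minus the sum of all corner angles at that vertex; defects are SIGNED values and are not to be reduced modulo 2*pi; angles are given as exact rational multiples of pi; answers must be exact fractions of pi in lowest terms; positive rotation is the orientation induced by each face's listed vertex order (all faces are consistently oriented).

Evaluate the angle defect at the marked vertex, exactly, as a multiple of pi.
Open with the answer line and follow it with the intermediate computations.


Answer: defect(P1) = -pi

Sum of corner angles at P1: 3*pi
defect = 2*pi - 3*pi


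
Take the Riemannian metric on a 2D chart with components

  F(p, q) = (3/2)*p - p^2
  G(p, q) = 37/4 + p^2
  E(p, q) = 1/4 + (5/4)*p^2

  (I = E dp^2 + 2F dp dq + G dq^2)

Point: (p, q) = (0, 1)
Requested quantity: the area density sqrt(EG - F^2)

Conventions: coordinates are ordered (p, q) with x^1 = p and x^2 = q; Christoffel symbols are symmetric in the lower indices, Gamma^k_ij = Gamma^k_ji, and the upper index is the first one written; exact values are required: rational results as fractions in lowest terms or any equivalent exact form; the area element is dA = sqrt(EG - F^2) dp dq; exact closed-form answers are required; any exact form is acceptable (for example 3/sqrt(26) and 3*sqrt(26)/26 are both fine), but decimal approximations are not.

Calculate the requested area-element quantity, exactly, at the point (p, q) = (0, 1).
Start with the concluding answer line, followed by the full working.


Answer: sqrt(EG - F^2) = sqrt(37)/4

E = 1/4, F = 0, G = 37/4; EG - F^2 = 37/16


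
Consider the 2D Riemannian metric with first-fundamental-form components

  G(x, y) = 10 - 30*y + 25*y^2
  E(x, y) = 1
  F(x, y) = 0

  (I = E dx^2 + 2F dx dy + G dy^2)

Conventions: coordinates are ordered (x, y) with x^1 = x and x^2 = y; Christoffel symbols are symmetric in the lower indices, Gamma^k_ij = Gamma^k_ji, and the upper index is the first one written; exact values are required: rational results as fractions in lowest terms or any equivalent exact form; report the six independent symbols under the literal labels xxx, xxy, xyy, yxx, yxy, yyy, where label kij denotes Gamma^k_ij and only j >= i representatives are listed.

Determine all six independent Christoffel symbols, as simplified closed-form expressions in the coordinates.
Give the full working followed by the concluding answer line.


E = 1; F = 0; G = 10 - 30*y + 25*y^2
Gamma^k_ij = (1/2) g^{kl} (d_i g_jl + d_j g_il - d_l g_ij), with g^inv = (1/(EG-F^2)) [[G, -F], [-F, E]]
first partials: E_x = 0, E_y = 0, F_x = 0, F_y = 0, G_x = 0, G_y = -30 + 50*y
D = EG - F^2 = 10 - 30*y + 25*y^2
expanded: Gamma^x_xx = (G E_x - 2F F_x + F E_y)/(2D), Gamma^x_xy = (G E_y - F G_x)/(2D), Gamma^x_yy = (2G F_y - G G_x - F G_y)/(2D), Gamma^y_xx = (2E F_x - E E_y - F E_x)/(2D), Gamma^y_xy = (E G_x - F E_y)/(2D), Gamma^y_yy = (E G_y - 2F F_y + F G_x)/(2D); substitute and cancel common factors

Answer: Gamma_xxx = 0, Gamma_xxy = 0, Gamma_xyy = 0, Gamma_yxx = 0, Gamma_yxy = 0, Gamma_yyy = (5*y - 3)/(5*y^2 - 6*y + 2)


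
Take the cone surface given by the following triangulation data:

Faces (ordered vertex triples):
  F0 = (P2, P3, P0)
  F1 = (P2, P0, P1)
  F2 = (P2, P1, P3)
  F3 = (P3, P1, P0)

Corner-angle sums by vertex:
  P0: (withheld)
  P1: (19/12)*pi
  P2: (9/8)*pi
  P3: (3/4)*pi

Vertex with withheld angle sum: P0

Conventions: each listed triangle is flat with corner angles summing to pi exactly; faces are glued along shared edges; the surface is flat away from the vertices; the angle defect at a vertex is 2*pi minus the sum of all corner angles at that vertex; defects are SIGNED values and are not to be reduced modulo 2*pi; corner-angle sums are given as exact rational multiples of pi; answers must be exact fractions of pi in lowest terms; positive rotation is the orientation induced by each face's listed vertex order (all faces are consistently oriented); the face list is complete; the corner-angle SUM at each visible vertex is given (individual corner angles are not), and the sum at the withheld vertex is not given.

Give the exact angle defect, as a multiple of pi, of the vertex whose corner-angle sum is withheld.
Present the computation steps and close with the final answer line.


V = 4, E = 6, F = 4; chi = V - E + F = 2
Gauss-Bonnet: total defect = 2*pi*chi = 4*pi; visible defects sum to (61/24)*pi

Answer: defect(P0) = (35/24)*pi


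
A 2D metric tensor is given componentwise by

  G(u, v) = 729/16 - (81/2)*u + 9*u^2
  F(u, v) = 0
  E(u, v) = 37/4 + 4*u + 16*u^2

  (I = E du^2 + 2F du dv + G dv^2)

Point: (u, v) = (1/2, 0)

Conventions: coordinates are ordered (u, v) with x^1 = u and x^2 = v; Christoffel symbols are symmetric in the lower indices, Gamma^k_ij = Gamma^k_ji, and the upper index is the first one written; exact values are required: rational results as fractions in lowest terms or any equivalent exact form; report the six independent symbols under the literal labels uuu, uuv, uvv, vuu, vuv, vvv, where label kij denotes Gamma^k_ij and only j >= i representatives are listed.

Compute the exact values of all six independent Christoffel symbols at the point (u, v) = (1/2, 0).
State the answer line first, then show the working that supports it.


Answer: Gamma_uuu = 40/61, Gamma_uuv = 0, Gamma_uvv = 63/61, Gamma_vuu = 0, Gamma_vuv = -4/7, Gamma_vvv = 0

E = 61/4, F = 0, G = 441/16 at the point
E_u = 20, E_v = 0, F_u = 0, F_v = 0, G_u = -63/2, G_v = 0
EG - F^2 = 26901/64;  g^inv = (64/26901) * [[441/16, 0], [0, 61/4]]
first-kind symbols [ij,l] = (1/2)(d_i g_jl + d_j g_il - d_l g_ij): [uu,u] = E_u/2 = 10, [uu,v] = F_u - E_v/2 = 0, [uv,u] = E_v/2 = 0, [uv,v] = G_u/2 = -63/4, [vv,u] = F_v - G_u/2 = 63/4, [vv,v] = G_v/2 = 0
Gamma^u_ij = (G*[ij,u] - F*[ij,v])/(EG - F^2), Gamma^v_ij = (E*[ij,v] - F*[ij,u])/(EG - F^2)


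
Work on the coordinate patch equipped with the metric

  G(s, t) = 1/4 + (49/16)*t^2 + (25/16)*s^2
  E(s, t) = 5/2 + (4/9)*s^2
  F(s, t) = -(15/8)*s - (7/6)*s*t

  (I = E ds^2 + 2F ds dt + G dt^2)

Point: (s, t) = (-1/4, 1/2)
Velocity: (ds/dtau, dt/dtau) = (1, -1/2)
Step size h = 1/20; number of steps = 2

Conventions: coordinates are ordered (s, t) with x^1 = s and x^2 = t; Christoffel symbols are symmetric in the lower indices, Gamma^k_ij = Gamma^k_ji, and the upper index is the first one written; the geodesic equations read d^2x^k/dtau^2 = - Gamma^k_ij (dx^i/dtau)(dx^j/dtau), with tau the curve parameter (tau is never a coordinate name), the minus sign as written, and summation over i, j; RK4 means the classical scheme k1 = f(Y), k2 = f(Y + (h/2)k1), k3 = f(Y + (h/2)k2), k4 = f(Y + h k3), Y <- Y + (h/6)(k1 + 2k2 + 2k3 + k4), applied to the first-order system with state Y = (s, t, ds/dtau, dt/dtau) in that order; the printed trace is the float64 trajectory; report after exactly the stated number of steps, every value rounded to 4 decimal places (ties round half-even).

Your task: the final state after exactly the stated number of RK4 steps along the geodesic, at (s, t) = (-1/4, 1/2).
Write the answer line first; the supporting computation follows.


Answer: s = -0.1521, t = 0.4596, ds/dtau = 0.9611, dt/dtau = -0.2994

f(Y) = (ds/dtau, dt/dtau, -Gamma^s_ij Y'^i Y'^j, -Gamma^t_ij Y'^i Y'^j) with the Gammas evaluated at the stage position; h = 0.050000; intermediate values shown to 6 dp
step 0: s = -0.2500, t = 0.5000, ds/dtau = 1.0000, dt/dtau = -0.5000
step 1:
  k1: at (s, t) = (-0.250000, 0.500000), (ds/dtau, dt/dtau) = (1.000000, -0.500000); Gamma_sss = 0.569342, Gamma_sst = 0.098535, Gamma_stt = -0.074494, Gamma_tss = -2.522490, Gamma_tst = -0.405273, Gamma_ttt = 1.416563; k1 = (1.000000, -0.500000, -0.452183, 1.763077)
  k2: at (s, t) = (-0.225000, 0.487500), (ds/dtau, dt/dtau) = (0.988695, -0.455923); Gamma_sss = 0.523736, Gamma_sst = 0.081778, Gamma_stt = -0.072716, Gamma_tss = -2.584598, Gamma_tst = -0.375172, Gamma_ttt = 1.450389; k2 = (0.988695, -0.455923, -0.423121, 1.886775)
  k3: at (s, t) = (-0.225283, 0.488602), (ds/dtau, dt/dtau) = (0.989422, -0.452831); Gamma_sss = 0.523121, Gamma_sst = 0.081757, Gamma_stt = -0.072628, Gamma_tss = -2.577462, Gamma_tst = -0.374417, Gamma_ttt = 1.448816; k3 = (0.989422, -0.452831, -0.423958, 1.890625)
  k4: at (s, t) = (-0.200529, 0.477358), (ds/dtau, dt/dtau) = (0.978802, -0.405469); Gamma_sss = 0.475040, Gamma_sst = 0.066234, Gamma_stt = -0.069271, Gamma_tss = -2.635418, Gamma_tst = -0.341973, Gamma_ttt = 1.479877; k4 = (0.978802, -0.405469, -0.391152, 2.010133)
  Y <- Y + (h/6)(k1 + 2k2 + 2k3 + k4): s = -0.2005, t = 0.4773, ds/dtau = 0.9789, dt/dtau = -0.4056
step 2:
  k1: at (s, t) = (-0.200541, 0.477309), (ds/dtau, dt/dtau) = (0.978854, -0.405600); Gamma_sss = 0.475125, Gamma_sst = 0.066251, Gamma_stt = -0.069279, Gamma_tss = -2.635771, Gamma_tst = -0.342048, Gamma_ttt = 1.479933; k1 = (0.978854, -0.405600, -0.391240, 2.010411)
  k2: at (s, t) = (-0.176070, 0.467169), (ds/dtau, dt/dtau) = (0.969073, -0.355340); Gamma_sss = 0.424894, Gamma_sst = 0.052127, Gamma_stt = -0.064494, Gamma_tss = -2.690345, Gamma_tst = -0.307524, Gamma_ttt = 1.508230; k2 = (0.969073, -0.355340, -0.354976, 2.124280)
  k3: at (s, t) = (-0.176315, 0.468425), (ds/dtau, dt/dtau) = (0.969980, -0.352493); Gamma_sss = 0.424269, Gamma_sst = 0.052102, Gamma_stt = -0.064430, Gamma_tss = -2.681600, Gamma_tst = -0.306769, Gamma_ttt = 1.506419; k3 = (0.969980, -0.352493, -0.355544, 2.126062)
  k4: at (s, t) = (-0.152042, 0.459684), (ds/dtau, dt/dtau) = (0.961077, -0.299297); Gamma_sss = 0.371761, Gamma_sst = 0.039440, Gamma_stt = -0.058355, Gamma_tss = -2.729793, Gamma_tst = -0.270050, Gamma_ttt = 1.531389; k4 = (0.961077, -0.299297, -0.315467, 2.228887)
  Y <- Y + (h/6)(k1 + 2k2 + 2k3 + k4): s = -0.1521, t = 0.4596, ds/dtau = 0.9611, dt/dtau = -0.2994


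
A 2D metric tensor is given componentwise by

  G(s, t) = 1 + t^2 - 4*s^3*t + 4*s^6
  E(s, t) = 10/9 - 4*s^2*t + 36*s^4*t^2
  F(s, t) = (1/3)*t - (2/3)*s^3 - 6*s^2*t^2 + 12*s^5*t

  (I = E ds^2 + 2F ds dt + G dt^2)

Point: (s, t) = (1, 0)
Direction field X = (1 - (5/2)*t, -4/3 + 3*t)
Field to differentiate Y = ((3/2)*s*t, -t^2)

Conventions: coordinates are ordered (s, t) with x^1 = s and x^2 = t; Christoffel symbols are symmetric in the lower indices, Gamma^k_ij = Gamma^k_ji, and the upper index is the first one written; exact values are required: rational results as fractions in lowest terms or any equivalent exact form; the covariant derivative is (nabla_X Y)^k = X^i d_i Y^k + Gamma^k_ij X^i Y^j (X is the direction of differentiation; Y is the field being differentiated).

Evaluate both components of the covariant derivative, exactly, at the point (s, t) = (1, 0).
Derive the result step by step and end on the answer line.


E = 10/9, F = -2/3, G = 5 at the point
E_s = 0, E_t = -4, F_s = -2, F_t = 37/3, G_s = 24, G_t = -4
EG - F^2 = 46/9;  g^inv = (9/46) * [[5, 2/3], [2/3, 10/9]]
first-kind symbols [ij,l] = (1/2)(d_i g_jl + d_j g_il - d_l g_ij): [ss,s] = E_s/2 = 0, [ss,t] = F_s - E_t/2 = 0, [st,s] = E_t/2 = -2, [st,t] = G_s/2 = 12, [tt,s] = F_t - G_s/2 = 1/3, [tt,t] = G_t/2 = -2
Gamma^s_ij = (G*[ij,s] - F*[ij,t])/(EG - F^2), Gamma^t_ij = (E*[ij,t] - F*[ij,s])/(EG - F^2)
Gamma_sss = 0, Gamma_sst = -9/23, Gamma_stt = 3/46, Gamma_tss = 0, Gamma_tst = 54/23, Gamma_ttt = -9/23
X = (1, -4/3), Y = (0, 0) at the point

Answer: (nabla_X Y)^s = -2, (nabla_X Y)^t = 0


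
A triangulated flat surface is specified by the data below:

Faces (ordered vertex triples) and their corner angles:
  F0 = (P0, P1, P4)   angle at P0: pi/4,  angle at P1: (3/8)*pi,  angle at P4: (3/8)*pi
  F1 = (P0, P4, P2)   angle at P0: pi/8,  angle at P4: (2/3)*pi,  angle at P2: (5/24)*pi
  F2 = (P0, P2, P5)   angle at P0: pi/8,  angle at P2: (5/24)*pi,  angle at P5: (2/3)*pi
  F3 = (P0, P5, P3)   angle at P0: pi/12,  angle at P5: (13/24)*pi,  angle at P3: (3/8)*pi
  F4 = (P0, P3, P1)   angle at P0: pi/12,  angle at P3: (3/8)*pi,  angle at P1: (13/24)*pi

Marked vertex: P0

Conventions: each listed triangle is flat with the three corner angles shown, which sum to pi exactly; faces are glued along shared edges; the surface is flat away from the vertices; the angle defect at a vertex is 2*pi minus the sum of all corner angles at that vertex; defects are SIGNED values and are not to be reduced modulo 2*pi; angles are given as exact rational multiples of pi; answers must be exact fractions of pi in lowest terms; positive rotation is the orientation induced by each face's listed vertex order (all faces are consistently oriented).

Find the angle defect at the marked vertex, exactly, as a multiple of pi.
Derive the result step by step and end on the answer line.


Sum of corner angles at P0: (2/3)*pi
defect = 2*pi - (2/3)*pi

Answer: defect(P0) = (4/3)*pi


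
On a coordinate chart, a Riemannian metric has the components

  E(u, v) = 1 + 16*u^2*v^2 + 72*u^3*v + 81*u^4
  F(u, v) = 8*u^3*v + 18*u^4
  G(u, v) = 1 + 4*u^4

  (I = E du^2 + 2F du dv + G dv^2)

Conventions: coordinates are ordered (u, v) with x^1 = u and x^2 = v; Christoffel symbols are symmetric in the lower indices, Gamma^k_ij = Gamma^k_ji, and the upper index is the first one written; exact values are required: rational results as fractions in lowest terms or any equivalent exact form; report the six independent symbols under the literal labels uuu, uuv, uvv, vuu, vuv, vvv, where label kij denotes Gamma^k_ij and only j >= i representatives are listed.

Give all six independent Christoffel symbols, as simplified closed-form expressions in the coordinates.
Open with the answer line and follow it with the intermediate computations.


Answer: Gamma_uuu = (162*u^3 + 108*u^2*v + 16*u*v^2)/(85*u^4 + 72*u^3*v + 16*u^2*v^2 + 1), Gamma_uuv = (36*u^3 + 16*u^2*v)/(85*u^4 + 72*u^3*v + 16*u^2*v^2 + 1), Gamma_uvv = 0, Gamma_vuu = (36*u^3 + 8*u^2*v)/(85*u^4 + 72*u^3*v + 16*u^2*v^2 + 1), Gamma_vuv = 8*u^3/(85*u^4 + 72*u^3*v + 16*u^2*v^2 + 1), Gamma_vvv = 0

E = 1 + 16*u^2*v^2 + 72*u^3*v + 81*u^4; F = 8*u^3*v + 18*u^4; G = 1 + 4*u^4
Gamma^k_ij = (1/2) g^{kl} (d_i g_jl + d_j g_il - d_l g_ij), with g^inv = (1/(EG-F^2)) [[G, -F], [-F, E]]
first partials: E_u = 32*u*v^2 + 216*u^2*v + 324*u^3, E_v = 32*u^2*v + 72*u^3, F_u = 24*u^2*v + 72*u^3, F_v = 8*u^3, G_u = 16*u^3, G_v = 0
D = EG - F^2 = 1 + 16*u^2*v^2 + 72*u^3*v + 85*u^4
expanded: Gamma^u_uu = (G E_u - 2F F_u + F E_v)/(2D), Gamma^u_uv = (G E_v - F G_u)/(2D), Gamma^u_vv = (2G F_v - G G_u - F G_v)/(2D), Gamma^v_uu = (2E F_u - E E_v - F E_u)/(2D), Gamma^v_uv = (E G_u - F E_v)/(2D), Gamma^v_vv = (E G_v - 2F F_v + F G_u)/(2D); substitute and cancel common factors
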